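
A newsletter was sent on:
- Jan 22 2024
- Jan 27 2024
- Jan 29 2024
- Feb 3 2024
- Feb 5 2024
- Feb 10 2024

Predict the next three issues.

Feb 12 2024, Feb 17 2024, Feb 19 2024

Gaps: 5, 2, 5, 2, 5 days — not constant, but cyclic with period 2.
The events fall on every Monday and Saturday.
Next Monday: Feb 12 2024.
Next Saturday: Feb 17 2024.
The following Monday is Feb 19 2024.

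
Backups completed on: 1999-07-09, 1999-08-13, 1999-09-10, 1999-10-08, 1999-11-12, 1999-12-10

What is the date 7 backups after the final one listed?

2000-07-14

All dates are Fridays, 35, 28, 28, 35, 28 days apart.
Specifically, the 2nd Friday of each month.
January 2000 — 2nd Friday is 2000-01-14.
2nd Friday of February 2000: 2000-02-11.
March 2000 — 2nd Friday is 2000-03-10.
2nd Friday of April 2000: 2000-04-14.
2nd Friday of May 2000: 2000-05-12.
2nd Friday of June 2000: 2000-06-09.
2nd Friday of July 2000: 2000-07-14.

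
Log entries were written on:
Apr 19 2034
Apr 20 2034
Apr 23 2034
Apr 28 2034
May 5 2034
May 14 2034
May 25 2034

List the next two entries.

Jun 7 2034, Jun 22 2034

Gaps: 1, 3, 5, 7, 9, 11 days — each gap is 2 larger than the previous one.
Next gap: 13 days. May 25 2034 + 13 days = Jun 7 2034.
Next gap: 15 days. Jun 7 2034 + 15 days = Jun 22 2034.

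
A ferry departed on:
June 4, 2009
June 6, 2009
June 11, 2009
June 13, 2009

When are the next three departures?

June 18, 2009; June 20, 2009; June 25, 2009

The gap pattern 2, 5, 2 repeats every 2 events.
These are the Thursdays and Saturdays of each week.
The following Thursday is June 18, 2009.
The following Saturday is June 20, 2009.
The following Thursday is June 25, 2009.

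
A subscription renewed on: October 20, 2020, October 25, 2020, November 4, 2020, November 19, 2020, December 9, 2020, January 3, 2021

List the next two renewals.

The spacing grows by 5 each time: 5, 10, 15, 20, 25 days.
Next gap: 30 days. January 3, 2021 + 30 days = February 2, 2021.
Next gap: 35 days. February 2, 2021 + 35 days = March 9, 2021.

February 2, 2021; March 9, 2021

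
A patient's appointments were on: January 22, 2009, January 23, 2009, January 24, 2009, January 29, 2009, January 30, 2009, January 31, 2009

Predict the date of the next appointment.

February 5, 2009

Every event lands on a Thursday or Friday or Saturday (gaps cycle 1, 1, 5, 1, 1).
So the schedule is: every Thursday, Friday and Saturday.
The following Thursday is February 5, 2009.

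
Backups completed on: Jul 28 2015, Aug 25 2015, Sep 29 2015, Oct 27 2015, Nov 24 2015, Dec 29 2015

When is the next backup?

Every date is a Tuesday; gaps 28, 35, 28, 28, 35 days.
Each is the last Tuesday of its month (at least one falls on the 29th or later, ruling out '4th Tuesday').
January 2016 ends with Tuesday Jan 26 2016.

Jan 26 2016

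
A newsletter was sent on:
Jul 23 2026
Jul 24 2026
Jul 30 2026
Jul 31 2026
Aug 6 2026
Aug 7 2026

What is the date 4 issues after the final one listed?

Aug 21 2026

Every event lands on a Thursday or Friday (gaps cycle 1, 6, 1, 6, 1).
So the schedule is: every Thursday and Friday.
The following Thursday is Aug 13 2026.
Next Friday: Aug 14 2026.
The following Thursday is Aug 20 2026.
Next Friday: Aug 21 2026.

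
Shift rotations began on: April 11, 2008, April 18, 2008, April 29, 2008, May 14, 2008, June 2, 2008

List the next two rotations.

Intervals are 7, 11, 15, 19 days — an arithmetic progression with common difference 4.
Next gap: 23 days. June 2, 2008 + 23 days = June 25, 2008.
Next gap: 27 days. June 25, 2008 + 27 days = July 22, 2008.

June 25, 2008; July 22, 2008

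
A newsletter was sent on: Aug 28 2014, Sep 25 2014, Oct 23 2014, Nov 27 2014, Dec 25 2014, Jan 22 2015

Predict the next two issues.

Feb 26 2015, Mar 26 2015

All dates are Thursdays, 28, 28, 35, 28, 28 days apart.
Specifically, the 4th Thursday of each month.
4th Thursday of February 2015: Feb 26 2015.
4th Thursday of March 2015: Mar 26 2015.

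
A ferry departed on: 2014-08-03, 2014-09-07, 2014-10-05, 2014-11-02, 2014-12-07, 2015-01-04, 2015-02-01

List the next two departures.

Gaps: 35, 28, 28, 35, 28, 28 days — a mix of 28 and 35. Every date is a Sunday.
Each is the 1st Sunday of its month.
March 2015 — 1st Sunday is 2015-03-01.
1st Sunday of April 2015: 2015-04-05.

2015-03-01, 2015-04-05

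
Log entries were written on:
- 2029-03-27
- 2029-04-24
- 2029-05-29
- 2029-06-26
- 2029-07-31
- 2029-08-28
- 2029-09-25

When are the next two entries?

2029-10-30, 2029-11-27

All Tuesdays; the gaps (28, 35, 28, 35, 28, 28) vary with month length.
This is the last Tuesday of each month.
Last Tuesday of October 2029: 2029-10-30.
November 2029 ends with Tuesday 2029-11-27.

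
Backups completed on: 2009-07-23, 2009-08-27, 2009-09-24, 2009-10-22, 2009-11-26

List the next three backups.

Gaps: 35, 28, 28, 35 days — a mix of 28 and 35. Every date is a Thursday.
Each is the 4th Thursday of its month.
4th Thursday of December 2009: 2009-12-24.
4th Thursday of January 2010: 2010-01-28.
4th Thursday of February 2010: 2010-02-25.

2009-12-24, 2010-01-28, 2010-02-25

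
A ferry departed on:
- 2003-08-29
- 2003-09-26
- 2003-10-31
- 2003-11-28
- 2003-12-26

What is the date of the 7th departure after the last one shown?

2004-07-30

These are Fridays with 28, 35, 28, 28-day gaps.
Each is the final Friday of its month — 2003-08-29 is past the 28th, so '4th Friday' doesn't fit.
January 2004 ends with Friday 2004-01-30.
February 2004 ends with Friday 2004-02-27.
Last Friday of March 2004: 2004-03-26.
Last Friday of April 2004: 2004-04-30.
Last Friday of May 2004: 2004-05-28.
June 2004 ends with Friday 2004-06-25.
July 2004 ends with Friday 2004-07-30.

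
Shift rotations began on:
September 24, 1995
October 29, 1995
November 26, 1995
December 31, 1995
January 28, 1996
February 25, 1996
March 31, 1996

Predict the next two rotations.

April 28, 1996; May 26, 1996

Every date is a Sunday; gaps 35, 28, 35, 28, 28, 35 days.
Each is the last Sunday of its month (at least one falls on the 29th or later, ruling out '4th Sunday').
April 1996 ends with Sunday April 28, 1996.
May 1996 ends with Sunday May 26, 1996.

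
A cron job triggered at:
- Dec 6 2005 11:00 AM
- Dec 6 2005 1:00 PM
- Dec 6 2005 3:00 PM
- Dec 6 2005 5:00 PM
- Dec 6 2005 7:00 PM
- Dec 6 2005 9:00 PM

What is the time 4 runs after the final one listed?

The interval is a steady 2 hours (2, 2, 2, 2, 2).
Dec 6 2005 9:00 PM + 2 h = Dec 6 2005 11:00 PM.
Dec 6 2005 11:00 PM + 2 h = Dec 7 2005 1:00 AM.
Dec 7 2005 1:00 AM + 2 h = Dec 7 2005 3:00 AM.
Dec 7 2005 3:00 AM + 2 h = Dec 7 2005 5:00 AM.

Dec 7 2005 5:00 AM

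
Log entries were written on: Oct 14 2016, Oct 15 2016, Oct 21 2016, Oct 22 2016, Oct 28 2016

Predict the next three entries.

Oct 29 2016, Nov 4 2016, Nov 5 2016

Every event lands on a Friday or Saturday (gaps cycle 1, 6, 1, 6).
So the schedule is: every Friday and Saturday.
Next Saturday: Oct 29 2016.
Next Friday: Nov 4 2016.
The following Saturday is Nov 5 2016.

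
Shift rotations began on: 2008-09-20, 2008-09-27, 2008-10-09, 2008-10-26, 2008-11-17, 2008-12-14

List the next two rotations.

2009-01-15, 2009-02-21

Gaps: 7, 12, 17, 22, 27 days — each gap is 5 larger than the previous one.
Next gap: 32 days. 2008-12-14 + 32 days = 2009-01-15.
Next gap: 37 days. 2009-01-15 + 37 days = 2009-02-21.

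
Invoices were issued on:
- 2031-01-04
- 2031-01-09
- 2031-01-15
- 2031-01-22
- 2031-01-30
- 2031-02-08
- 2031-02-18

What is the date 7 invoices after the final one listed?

Gaps: 5, 6, 7, 8, 9, 10 days — each gap is 1 larger than the previous one.
Next gap: 11 days. 2031-02-18 + 11 days = 2031-03-01.
Next gap: 12 days. 2031-03-01 + 12 days = 2031-03-13.
Next gap: 13 days. 2031-03-13 + 13 days = 2031-03-26.
Next gap: 14 days. 2031-03-26 + 14 days = 2031-04-09.
Next gap: 15 days. 2031-04-09 + 15 days = 2031-04-24.
Next gap: 16 days. 2031-04-24 + 16 days = 2031-05-10.
Next gap: 17 days. 2031-05-10 + 17 days = 2031-05-27.

2031-05-27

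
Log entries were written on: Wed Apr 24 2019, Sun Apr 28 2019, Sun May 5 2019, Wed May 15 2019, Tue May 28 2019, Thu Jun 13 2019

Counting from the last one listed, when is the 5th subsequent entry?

Intervals are 4, 7, 10, 13, 16 days — an arithmetic progression with common difference 3.
Next gap: 19 days. Thu Jun 13 2019 + 19 days = Tue Jul 2 2019.
Next gap: 22 days. Tue Jul 2 2019 + 22 days = Wed Jul 24 2019.
Next gap: 25 days. Wed Jul 24 2019 + 25 days = Sun Aug 18 2019.
Next gap: 28 days. Sun Aug 18 2019 + 28 days = Sun Sep 15 2019.
Next gap: 31 days. Sun Sep 15 2019 + 31 days = Wed Oct 16 2019.

Wed Oct 16 2019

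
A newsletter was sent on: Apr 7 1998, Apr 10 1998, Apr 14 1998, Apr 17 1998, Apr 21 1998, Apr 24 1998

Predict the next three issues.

Apr 28 1998, May 1 1998, May 5 1998

Every event lands on a Tuesday or Friday (gaps cycle 3, 4, 3, 4, 3).
So the schedule is: every Tuesday and Friday.
The following Tuesday is Apr 28 1998.
The following Friday is May 1 1998.
The following Tuesday is May 5 1998.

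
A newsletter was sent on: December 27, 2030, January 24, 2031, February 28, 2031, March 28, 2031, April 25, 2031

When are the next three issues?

Gaps: 28, 35, 28, 28 days — a mix of 28 and 35. Every date is a Friday.
Each is the 4th Friday of its month.
4th Friday of May 2031: May 23, 2031.
June 2031 — 4th Friday is June 27, 2031.
4th Friday of July 2031: July 25, 2031.

May 23, 2031; June 27, 2031; July 25, 2031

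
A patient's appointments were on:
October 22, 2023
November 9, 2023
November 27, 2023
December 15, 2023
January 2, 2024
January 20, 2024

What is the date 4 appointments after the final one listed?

April 1, 2024

Every event comes 18 days after the last (18, 18, 18, 18, 18).
January 20, 2024 + 18 days = February 7, 2024.
February 7, 2024 + 18 days = February 25, 2024.
February 25, 2024 + 18 days = March 14, 2024.
March 14, 2024 + 18 days = April 1, 2024.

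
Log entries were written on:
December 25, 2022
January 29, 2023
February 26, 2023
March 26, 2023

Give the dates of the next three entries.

Every date is a Sunday; gaps 35, 28, 28 days.
Each is the last Sunday of its month (at least one falls on the 29th or later, ruling out '4th Sunday').
April 2023 ends with Sunday April 30, 2023.
May 2023 ends with Sunday May 28, 2023.
June 2023 ends with Sunday June 25, 2023.

April 30, 2023; May 28, 2023; June 25, 2023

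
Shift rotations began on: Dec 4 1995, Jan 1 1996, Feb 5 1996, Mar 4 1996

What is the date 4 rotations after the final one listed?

Jul 1 1996

All dates are Mondays, 28, 35, 28 days apart.
Specifically, the 1st Monday of each month.
April 1996 — 1st Monday is Apr 1 1996.
May 1996 — 1st Monday is May 6 1996.
June 1996 — 1st Monday is Jun 3 1996.
July 1996 — 1st Monday is Jul 1 1996.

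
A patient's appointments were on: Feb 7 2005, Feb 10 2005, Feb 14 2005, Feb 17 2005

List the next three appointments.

The gap pattern 3, 4, 3 repeats every 2 events.
These are the Mondays and Thursdays of each week.
Next Monday: Feb 21 2005.
Next Thursday: Feb 24 2005.
Next Monday: Feb 28 2005.

Feb 21 2005, Feb 24 2005, Feb 28 2005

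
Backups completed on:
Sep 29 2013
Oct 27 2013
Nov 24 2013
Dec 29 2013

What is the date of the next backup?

Jan 26 2014

All Sundays; the gaps (28, 28, 35) vary with month length.
This is the last Sunday of each month.
January 2014 ends with Sunday Jan 26 2014.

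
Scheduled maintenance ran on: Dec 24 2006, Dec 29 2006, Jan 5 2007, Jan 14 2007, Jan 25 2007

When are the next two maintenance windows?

Feb 7 2007, Feb 22 2007

Gaps: 5, 7, 9, 11 days — each gap is 2 larger than the previous one.
Next gap: 13 days. Jan 25 2007 + 13 days = Feb 7 2007.
Next gap: 15 days. Feb 7 2007 + 15 days = Feb 22 2007.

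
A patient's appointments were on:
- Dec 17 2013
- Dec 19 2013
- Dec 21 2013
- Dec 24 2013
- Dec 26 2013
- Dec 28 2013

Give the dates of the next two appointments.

Every event lands on a Tuesday or Thursday or Saturday (gaps cycle 2, 2, 3, 2, 2).
So the schedule is: every Tuesday, Thursday and Saturday.
Next Tuesday: Dec 31 2013.
Next Thursday: Jan 2 2014.

Dec 31 2013, Jan 2 2014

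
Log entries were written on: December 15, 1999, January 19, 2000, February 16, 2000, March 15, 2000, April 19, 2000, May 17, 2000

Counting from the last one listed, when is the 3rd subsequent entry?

August 16, 2000

These are Wednesdays at 28- or 35-day spacing (35, 28, 28, 35, 28).
The pattern: 3rd Wednesday of the month.
June 2000 — 3rd Wednesday is June 21, 2000.
July 2000 — 3rd Wednesday is July 19, 2000.
August 2000 — 3rd Wednesday is August 16, 2000.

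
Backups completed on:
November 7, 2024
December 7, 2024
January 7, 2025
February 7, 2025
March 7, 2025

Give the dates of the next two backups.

Gaps: 30, 31, 31, 28 days — not constant. Every event is on the 7th of the month.
Pattern: the 7th of each month.
April 2025: April 7, 2025.
May 2025: May 7, 2025.

April 7, 2025; May 7, 2025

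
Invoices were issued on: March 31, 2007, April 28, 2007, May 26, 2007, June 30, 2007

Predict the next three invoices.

July 28, 2007; August 25, 2007; September 29, 2007

These are Saturdays with 28, 28, 35-day gaps.
Each is the final Saturday of its month — March 31, 2007 is past the 28th, so '4th Saturday' doesn't fit.
July 2007 ends with Saturday July 28, 2007.
August 2007 ends with Saturday August 25, 2007.
Last Saturday of September 2007: September 29, 2007.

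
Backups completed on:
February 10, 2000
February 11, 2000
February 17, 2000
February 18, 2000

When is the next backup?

Gaps: 1, 6, 1 days — not constant, but cyclic with period 2.
The events fall on every Thursday and Friday.
The following Thursday is February 24, 2000.

February 24, 2000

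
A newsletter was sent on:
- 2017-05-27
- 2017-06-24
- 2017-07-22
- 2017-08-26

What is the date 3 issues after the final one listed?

2017-11-25

Gaps: 28, 28, 35 days — a mix of 28 and 35. Every date is a Saturday.
Each is the 4th Saturday of its month.
4th Saturday of September 2017: 2017-09-23.
October 2017 — 4th Saturday is 2017-10-28.
November 2017 — 4th Saturday is 2017-11-25.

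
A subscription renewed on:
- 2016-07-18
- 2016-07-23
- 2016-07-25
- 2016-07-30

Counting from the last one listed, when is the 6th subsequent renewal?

2016-08-20

Gaps: 5, 2, 5 days — not constant, but cyclic with period 2.
The events fall on every Monday and Saturday.
The following Monday is 2016-08-01.
Next Saturday: 2016-08-06.
The following Monday is 2016-08-08.
The following Saturday is 2016-08-13.
Next Monday: 2016-08-15.
The following Saturday is 2016-08-20.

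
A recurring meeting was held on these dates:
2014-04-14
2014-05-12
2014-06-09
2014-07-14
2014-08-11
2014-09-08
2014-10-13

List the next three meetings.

Gaps: 28, 28, 35, 28, 28, 35 days — a mix of 28 and 35. Every date is a Monday.
Each is the 2nd Monday of its month.
November 2014 — 2nd Monday is 2014-11-10.
December 2014 — 2nd Monday is 2014-12-08.
2nd Monday of January 2015: 2015-01-12.

2014-11-10, 2014-12-08, 2015-01-12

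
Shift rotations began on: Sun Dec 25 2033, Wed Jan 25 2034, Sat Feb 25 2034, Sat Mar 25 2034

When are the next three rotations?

Each date is the 25th; the gaps (31, 31, 28) track the month lengths.
The rule is the 25th of each month.
April 2034: Tue Apr 25 2034.
Next: May 2034 → Thu May 25 2034.
Next: June 2034 → Sun Jun 25 2034.

Tue Apr 25 2034, Thu May 25 2034, Sun Jun 25 2034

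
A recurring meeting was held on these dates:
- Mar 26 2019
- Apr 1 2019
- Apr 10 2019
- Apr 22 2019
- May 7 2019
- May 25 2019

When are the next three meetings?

Jun 15 2019, Jul 9 2019, Aug 5 2019

Gaps: 6, 9, 12, 15, 18 days — each gap is 3 larger than the previous one.
Next gap: 21 days. May 25 2019 + 21 days = Jun 15 2019.
Next gap: 24 days. Jun 15 2019 + 24 days = Jul 9 2019.
Next gap: 27 days. Jul 9 2019 + 27 days = Aug 5 2019.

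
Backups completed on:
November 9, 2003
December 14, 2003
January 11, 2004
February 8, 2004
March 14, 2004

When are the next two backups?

Gaps: 35, 28, 28, 35 days — a mix of 28 and 35. Every date is a Sunday.
Each is the 2nd Sunday of its month.
2nd Sunday of April 2004: April 11, 2004.
2nd Sunday of May 2004: May 9, 2004.

April 11, 2004; May 9, 2004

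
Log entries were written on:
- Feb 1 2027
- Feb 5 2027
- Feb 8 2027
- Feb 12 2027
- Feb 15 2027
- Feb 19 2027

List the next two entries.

Feb 22 2027, Feb 26 2027

Every event lands on a Monday or Friday (gaps cycle 4, 3, 4, 3, 4).
So the schedule is: every Monday and Friday.
Next Monday: Feb 22 2027.
Next Friday: Feb 26 2027.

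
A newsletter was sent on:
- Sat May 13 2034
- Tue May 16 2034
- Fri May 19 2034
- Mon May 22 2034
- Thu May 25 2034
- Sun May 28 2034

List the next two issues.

Wed May 31 2034, Sat Jun 3 2034

Gaps between consecutive events: 3, 3, 3, 3, 3 days — a constant 3-day interval.
Sun May 28 2034 + 3 days = Wed May 31 2034.
Wed May 31 2034 + 3 days = Sat Jun 3 2034.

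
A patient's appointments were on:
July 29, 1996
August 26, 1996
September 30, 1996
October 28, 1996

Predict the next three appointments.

Every date is a Monday; gaps 28, 35, 28 days.
Each is the last Monday of its month (at least one falls on the 29th or later, ruling out '4th Monday').
Last Monday of November 1996: November 25, 1996.
Last Monday of December 1996: December 30, 1996.
Last Monday of January 1997: January 27, 1997.

November 25, 1996; December 30, 1996; January 27, 1997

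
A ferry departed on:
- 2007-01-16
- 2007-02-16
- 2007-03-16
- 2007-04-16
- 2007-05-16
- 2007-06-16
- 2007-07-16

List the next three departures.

Each date is the 16th; the gaps (31, 28, 31, 30, 31, 30) track the month lengths.
The rule is the 16th of each month.
Next: August 2007 → 2007-08-16.
Next: September 2007 → 2007-09-16.
October 2007: 2007-10-16.

2007-08-16, 2007-09-16, 2007-10-16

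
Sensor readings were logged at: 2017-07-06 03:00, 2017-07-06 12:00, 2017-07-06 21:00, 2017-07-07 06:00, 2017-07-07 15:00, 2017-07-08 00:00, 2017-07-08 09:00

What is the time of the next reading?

Gaps: 9, 9, 9, 9, 9, 9 hours — each event is 9 hours after the previous one.
2017-07-08 09:00 + 9 h = 2017-07-08 18:00.

2017-07-08 18:00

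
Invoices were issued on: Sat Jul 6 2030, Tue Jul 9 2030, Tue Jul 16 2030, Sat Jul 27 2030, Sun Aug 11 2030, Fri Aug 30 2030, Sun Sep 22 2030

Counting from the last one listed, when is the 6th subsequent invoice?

Fri May 2 2031

Gaps: 3, 7, 11, 15, 19, 23 days — each gap is 4 larger than the previous one.
Next gap: 27 days. Sun Sep 22 2030 + 27 days = Sat Oct 19 2030.
Next gap: 31 days. Sat Oct 19 2030 + 31 days = Tue Nov 19 2030.
Next gap: 35 days. Tue Nov 19 2030 + 35 days = Tue Dec 24 2030.
Next gap: 39 days. Tue Dec 24 2030 + 39 days = Sat Feb 1 2031.
Next gap: 43 days. Sat Feb 1 2031 + 43 days = Sun Mar 16 2031.
Next gap: 47 days. Sun Mar 16 2031 + 47 days = Fri May 2 2031.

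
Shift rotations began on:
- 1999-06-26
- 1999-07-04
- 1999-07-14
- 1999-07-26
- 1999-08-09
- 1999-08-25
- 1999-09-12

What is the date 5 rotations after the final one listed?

Gaps: 8, 10, 12, 14, 16, 18 days — each gap is 2 larger than the previous one.
Next gap: 20 days. 1999-09-12 + 20 days = 1999-10-02.
Next gap: 22 days. 1999-10-02 + 22 days = 1999-10-24.
Next gap: 24 days. 1999-10-24 + 24 days = 1999-11-17.
Next gap: 26 days. 1999-11-17 + 26 days = 1999-12-13.
Next gap: 28 days. 1999-12-13 + 28 days = 2000-01-10.

2000-01-10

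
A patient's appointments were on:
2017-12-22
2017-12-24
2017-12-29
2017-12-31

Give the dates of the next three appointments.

Every event lands on a Friday or Sunday (gaps cycle 2, 5, 2).
So the schedule is: every Friday and Sunday.
The following Friday is 2018-01-05.
Next Sunday: 2018-01-07.
The following Friday is 2018-01-12.

2018-01-05, 2018-01-07, 2018-01-12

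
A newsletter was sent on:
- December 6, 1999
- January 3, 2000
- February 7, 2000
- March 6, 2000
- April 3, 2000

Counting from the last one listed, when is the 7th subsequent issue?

All dates are Mondays, 28, 35, 28, 28 days apart.
Specifically, the 1st Monday of each month.
1st Monday of May 2000: May 1, 2000.
June 2000 — 1st Monday is June 5, 2000.
July 2000 — 1st Monday is July 3, 2000.
August 2000 — 1st Monday is August 7, 2000.
September 2000 — 1st Monday is September 4, 2000.
October 2000 — 1st Monday is October 2, 2000.
1st Monday of November 2000: November 6, 2000.

November 6, 2000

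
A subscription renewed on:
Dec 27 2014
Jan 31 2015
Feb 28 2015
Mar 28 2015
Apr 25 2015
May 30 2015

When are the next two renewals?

Jun 27 2015, Jul 25 2015

All Saturdays; the gaps (35, 28, 28, 28, 35) vary with month length.
This is the last Saturday of each month.
Last Saturday of June 2015: Jun 27 2015.
Last Saturday of July 2015: Jul 25 2015.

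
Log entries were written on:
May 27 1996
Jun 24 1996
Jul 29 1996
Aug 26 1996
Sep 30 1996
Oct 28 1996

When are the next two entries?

Nov 25 1996, Dec 30 1996

Every date is a Monday; gaps 28, 35, 28, 35, 28 days.
Each is the last Monday of its month (at least one falls on the 29th or later, ruling out '4th Monday').
November 1996 ends with Monday Nov 25 1996.
December 1996 ends with Monday Dec 30 1996.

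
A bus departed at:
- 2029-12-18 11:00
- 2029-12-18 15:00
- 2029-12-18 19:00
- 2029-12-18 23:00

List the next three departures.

2029-12-19 03:00, 2029-12-19 07:00, 2029-12-19 11:00

Gaps: 4, 4, 4 hours — each event is 4 hours after the previous one.
2029-12-18 23:00 + 4 h = 2029-12-19 03:00.
2029-12-19 03:00 + 4 h = 2029-12-19 07:00.
2029-12-19 07:00 + 4 h = 2029-12-19 11:00.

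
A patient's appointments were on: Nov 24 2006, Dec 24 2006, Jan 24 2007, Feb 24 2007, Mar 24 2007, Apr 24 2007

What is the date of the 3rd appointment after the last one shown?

Jul 24 2007

Gaps: 30, 31, 31, 28, 31 days — not constant. Every event is on the 24th of the month.
Pattern: the 24th of each month.
Next: May 2007 → May 24 2007.
Next: June 2007 → Jun 24 2007.
July 2007: Jul 24 2007.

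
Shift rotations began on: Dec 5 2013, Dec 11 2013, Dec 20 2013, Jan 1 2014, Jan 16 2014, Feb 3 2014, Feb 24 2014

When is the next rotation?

Intervals are 6, 9, 12, 15, 18, 21 days — an arithmetic progression with common difference 3.
Next gap: 24 days. Feb 24 2014 + 24 days = Mar 20 2014.

Mar 20 2014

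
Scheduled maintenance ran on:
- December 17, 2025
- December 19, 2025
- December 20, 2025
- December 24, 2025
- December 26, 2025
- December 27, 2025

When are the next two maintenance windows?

December 31, 2025; January 2, 2026

Gaps: 2, 1, 4, 2, 1 days — not constant, but cyclic with period 3.
The events fall on every Wednesday, Friday and Saturday.
Next Wednesday: December 31, 2025.
Next Friday: January 2, 2026.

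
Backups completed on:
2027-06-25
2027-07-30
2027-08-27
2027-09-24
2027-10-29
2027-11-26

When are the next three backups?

2027-12-31, 2028-01-28, 2028-02-25

Every date is a Friday; gaps 35, 28, 28, 35, 28 days.
Each is the last Friday of its month (at least one falls on the 29th or later, ruling out '4th Friday').
December 2027 ends with Friday 2027-12-31.
January 2028 ends with Friday 2028-01-28.
February 2028 ends with Friday 2028-02-25.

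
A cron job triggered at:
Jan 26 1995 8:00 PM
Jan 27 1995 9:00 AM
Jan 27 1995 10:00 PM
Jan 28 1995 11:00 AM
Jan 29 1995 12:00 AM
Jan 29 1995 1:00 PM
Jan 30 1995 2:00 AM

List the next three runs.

Spacing: 13, 13, 13, 13, 13, 13 h — constant 13 h.
Jan 30 1995 2:00 AM + 13 h = Jan 30 1995 3:00 PM.
Jan 30 1995 3:00 PM + 13 h = Jan 31 1995 4:00 AM.
Jan 31 1995 4:00 AM + 13 h = Jan 31 1995 5:00 PM.

Jan 30 1995 3:00 PM, Jan 31 1995 4:00 AM, Jan 31 1995 5:00 PM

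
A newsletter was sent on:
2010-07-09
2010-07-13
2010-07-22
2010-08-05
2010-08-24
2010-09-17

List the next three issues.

Gaps: 4, 9, 14, 19, 24 days — each gap is 5 larger than the previous one.
Next gap: 29 days. 2010-09-17 + 29 days = 2010-10-16.
Next gap: 34 days. 2010-10-16 + 34 days = 2010-11-19.
Next gap: 39 days. 2010-11-19 + 39 days = 2010-12-28.

2010-10-16, 2010-11-19, 2010-12-28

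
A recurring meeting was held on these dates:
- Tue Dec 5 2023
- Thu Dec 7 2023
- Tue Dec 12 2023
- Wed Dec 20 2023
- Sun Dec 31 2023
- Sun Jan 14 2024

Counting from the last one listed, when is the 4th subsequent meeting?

The spacing grows by 3 each time: 2, 5, 8, 11, 14 days.
Next gap: 17 days. Sun Jan 14 2024 + 17 days = Wed Jan 31 2024.
Next gap: 20 days. Wed Jan 31 2024 + 20 days = Tue Feb 20 2024.
Next gap: 23 days. Tue Feb 20 2024 + 23 days = Thu Mar 14 2024.
Next gap: 26 days. Thu Mar 14 2024 + 26 days = Tue Apr 9 2024.

Tue Apr 9 2024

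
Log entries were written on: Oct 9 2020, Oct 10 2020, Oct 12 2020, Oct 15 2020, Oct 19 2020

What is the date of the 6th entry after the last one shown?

Gaps: 1, 2, 3, 4 days — each gap is 1 larger than the previous one.
Next gap: 5 days. Oct 19 2020 + 5 days = Oct 24 2020.
Next gap: 6 days. Oct 24 2020 + 6 days = Oct 30 2020.
Next gap: 7 days. Oct 30 2020 + 7 days = Nov 6 2020.
Next gap: 8 days. Nov 6 2020 + 8 days = Nov 14 2020.
Next gap: 9 days. Nov 14 2020 + 9 days = Nov 23 2020.
Next gap: 10 days. Nov 23 2020 + 10 days = Dec 3 2020.

Dec 3 2020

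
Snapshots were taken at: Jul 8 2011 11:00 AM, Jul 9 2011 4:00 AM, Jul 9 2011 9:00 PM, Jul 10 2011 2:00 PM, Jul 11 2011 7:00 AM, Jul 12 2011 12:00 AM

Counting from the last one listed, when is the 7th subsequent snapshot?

Spacing: 17, 17, 17, 17, 17 h — constant 17 h.
Jul 12 2011 12:00 AM + 17 h = Jul 12 2011 5:00 PM.
Jul 12 2011 5:00 PM + 17 h = Jul 13 2011 10:00 AM.
Jul 13 2011 10:00 AM + 17 h = Jul 14 2011 3:00 AM.
Jul 14 2011 3:00 AM + 17 h = Jul 14 2011 8:00 PM.
Jul 14 2011 8:00 PM + 17 h = Jul 15 2011 1:00 PM.
Jul 15 2011 1:00 PM + 17 h = Jul 16 2011 6:00 AM.
Jul 16 2011 6:00 AM + 17 h = Jul 16 2011 11:00 PM.

Jul 16 2011 11:00 PM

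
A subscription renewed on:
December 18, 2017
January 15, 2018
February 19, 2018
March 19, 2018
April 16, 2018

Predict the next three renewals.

These are Mondays at 28- or 35-day spacing (28, 35, 28, 28).
The pattern: 3rd Monday of the month.
3rd Monday of May 2018: May 21, 2018.
June 2018 — 3rd Monday is June 18, 2018.
July 2018 — 3rd Monday is July 16, 2018.

May 21, 2018; June 18, 2018; July 16, 2018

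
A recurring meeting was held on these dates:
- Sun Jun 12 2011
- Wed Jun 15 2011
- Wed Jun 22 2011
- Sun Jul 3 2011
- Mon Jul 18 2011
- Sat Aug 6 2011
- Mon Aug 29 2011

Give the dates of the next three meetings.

Sun Sep 25 2011, Wed Oct 26 2011, Wed Nov 30 2011

Gaps: 3, 7, 11, 15, 19, 23 days — each gap is 4 larger than the previous one.
Next gap: 27 days. Mon Aug 29 2011 + 27 days = Sun Sep 25 2011.
Next gap: 31 days. Sun Sep 25 2011 + 31 days = Wed Oct 26 2011.
Next gap: 35 days. Wed Oct 26 2011 + 35 days = Wed Nov 30 2011.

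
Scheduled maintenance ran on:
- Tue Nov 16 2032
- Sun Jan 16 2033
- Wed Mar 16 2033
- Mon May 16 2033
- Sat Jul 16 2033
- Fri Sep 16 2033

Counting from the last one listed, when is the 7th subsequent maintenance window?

Thu Nov 16 2034

Gaps: 61, 59, 61, 61, 62 days — not constant. Every event is on the 16th of the month.
Pattern: the 16th of every 2 months.
November 2033: Wed Nov 16 2033.
January 2034: Mon Jan 16 2034.
Next: March 2034 → Thu Mar 16 2034.
May 2034: Tue May 16 2034.
July 2034: Sun Jul 16 2034.
September 2034: Sat Sep 16 2034.
Next: November 2034 → Thu Nov 16 2034.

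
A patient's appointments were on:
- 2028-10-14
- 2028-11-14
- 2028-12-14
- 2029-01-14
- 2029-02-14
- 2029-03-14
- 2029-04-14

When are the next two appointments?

2029-05-14, 2029-06-14

Gaps: 31, 30, 31, 31, 28, 31 days — not constant. Every event is on the 14th of the month.
Pattern: the 14th of each month.
May 2029: 2029-05-14.
June 2029: 2029-06-14.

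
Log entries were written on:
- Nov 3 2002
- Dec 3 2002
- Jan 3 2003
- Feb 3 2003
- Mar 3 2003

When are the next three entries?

Apr 3 2003, May 3 2003, Jun 3 2003

Each date is the 3rd; the gaps (30, 31, 31, 28) track the month lengths.
The rule is the 3rd of each month.
April 2003: Apr 3 2003.
Next: May 2003 → May 3 2003.
Next: June 2003 → Jun 3 2003.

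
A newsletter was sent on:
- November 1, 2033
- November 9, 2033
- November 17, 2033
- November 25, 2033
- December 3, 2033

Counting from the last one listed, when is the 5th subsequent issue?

January 12, 2034

Gaps between consecutive events: 8, 8, 8, 8 days — a constant 8-day interval.
December 3, 2033 + 8 days = December 11, 2033.
December 11, 2033 + 8 days = December 19, 2033.
December 19, 2033 + 8 days = December 27, 2033.
December 27, 2033 + 8 days = January 4, 2034.
January 4, 2034 + 8 days = January 12, 2034.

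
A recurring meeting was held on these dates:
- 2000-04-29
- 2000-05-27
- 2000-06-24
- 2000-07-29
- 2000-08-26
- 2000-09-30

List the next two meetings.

2000-10-28, 2000-11-25

Every date is a Saturday; gaps 28, 28, 35, 28, 35 days.
Each is the last Saturday of its month (at least one falls on the 29th or later, ruling out '4th Saturday').
Last Saturday of October 2000: 2000-10-28.
Last Saturday of November 2000: 2000-11-25.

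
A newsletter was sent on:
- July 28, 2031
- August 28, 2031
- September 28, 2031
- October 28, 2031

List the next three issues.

November 28, 2031; December 28, 2031; January 28, 2032

Gaps: 31, 31, 30 days — not constant. Every event is on the 28th of the month.
Pattern: the 28th of each month.
Next: November 2031 → November 28, 2031.
December 2031: December 28, 2031.
Next: January 2032 → January 28, 2032.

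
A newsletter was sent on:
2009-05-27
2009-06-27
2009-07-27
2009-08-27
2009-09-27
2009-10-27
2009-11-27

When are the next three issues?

Each date is the 27th; the gaps (31, 30, 31, 31, 30, 31) track the month lengths.
The rule is the 27th of each month.
December 2009: 2009-12-27.
January 2010: 2010-01-27.
February 2010: 2010-02-27.

2009-12-27, 2010-01-27, 2010-02-27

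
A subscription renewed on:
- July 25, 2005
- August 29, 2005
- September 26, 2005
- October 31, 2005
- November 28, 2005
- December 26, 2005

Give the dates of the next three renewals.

January 30, 2006; February 27, 2006; March 27, 2006

Every date is a Monday; gaps 35, 28, 35, 28, 28 days.
Each is the last Monday of its month (at least one falls on the 29th or later, ruling out '4th Monday').
Last Monday of January 2006: January 30, 2006.
February 2006 ends with Monday February 27, 2006.
March 2006 ends with Monday March 27, 2006.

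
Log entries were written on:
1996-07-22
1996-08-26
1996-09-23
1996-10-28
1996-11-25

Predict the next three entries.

1996-12-23, 1997-01-27, 1997-02-24

These are Mondays at 28- or 35-day spacing (35, 28, 35, 28).
The pattern: 4th Monday of the month.
December 1996 — 4th Monday is 1996-12-23.
January 1997 — 4th Monday is 1997-01-27.
February 1997 — 4th Monday is 1997-02-24.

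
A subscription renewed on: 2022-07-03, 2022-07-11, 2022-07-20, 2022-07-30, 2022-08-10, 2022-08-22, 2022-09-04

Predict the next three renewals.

2022-09-18, 2022-10-03, 2022-10-19

Gaps: 8, 9, 10, 11, 12, 13 days — each gap is 1 larger than the previous one.
Next gap: 14 days. 2022-09-04 + 14 days = 2022-09-18.
Next gap: 15 days. 2022-09-18 + 15 days = 2022-10-03.
Next gap: 16 days. 2022-10-03 + 16 days = 2022-10-19.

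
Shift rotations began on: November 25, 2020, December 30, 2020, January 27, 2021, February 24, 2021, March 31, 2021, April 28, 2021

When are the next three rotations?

May 26, 2021; June 30, 2021; July 28, 2021

Every date is a Wednesday; gaps 35, 28, 28, 35, 28 days.
Each is the last Wednesday of its month (at least one falls on the 29th or later, ruling out '4th Wednesday').
Last Wednesday of May 2021: May 26, 2021.
June 2021 ends with Wednesday June 30, 2021.
July 2021 ends with Wednesday July 28, 2021.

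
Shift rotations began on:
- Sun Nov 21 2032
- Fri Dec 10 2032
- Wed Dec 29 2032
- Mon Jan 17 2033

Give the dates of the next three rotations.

Every event comes 19 days after the last (19, 19, 19).
Mon Jan 17 2033 + 19 days = Sat Feb 5 2033.
Sat Feb 5 2033 + 19 days = Thu Feb 24 2033.
Thu Feb 24 2033 + 19 days = Tue Mar 15 2033.

Sat Feb 5 2033, Thu Feb 24 2033, Tue Mar 15 2033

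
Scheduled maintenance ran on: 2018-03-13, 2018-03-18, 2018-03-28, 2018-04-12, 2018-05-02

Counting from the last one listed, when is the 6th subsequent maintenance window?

2018-12-13

Gaps: 5, 10, 15, 20 days — each gap is 5 larger than the previous one.
Next gap: 25 days. 2018-05-02 + 25 days = 2018-05-27.
Next gap: 30 days. 2018-05-27 + 30 days = 2018-06-26.
Next gap: 35 days. 2018-06-26 + 35 days = 2018-07-31.
Next gap: 40 days. 2018-07-31 + 40 days = 2018-09-09.
Next gap: 45 days. 2018-09-09 + 45 days = 2018-10-24.
Next gap: 50 days. 2018-10-24 + 50 days = 2018-12-13.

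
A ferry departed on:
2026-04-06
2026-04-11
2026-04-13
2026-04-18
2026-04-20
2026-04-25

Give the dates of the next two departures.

2026-04-27, 2026-05-02

Gaps: 5, 2, 5, 2, 5 days — not constant, but cyclic with period 2.
The events fall on every Monday and Saturday.
The following Monday is 2026-04-27.
The following Saturday is 2026-05-02.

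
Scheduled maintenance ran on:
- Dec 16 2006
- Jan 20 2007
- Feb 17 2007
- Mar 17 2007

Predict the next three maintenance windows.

Apr 21 2007, May 19 2007, Jun 16 2007

Gaps: 35, 28, 28 days — a mix of 28 and 35. Every date is a Saturday.
Each is the 3rd Saturday of its month.
April 2007 — 3rd Saturday is Apr 21 2007.
3rd Saturday of May 2007: May 19 2007.
3rd Saturday of June 2007: Jun 16 2007.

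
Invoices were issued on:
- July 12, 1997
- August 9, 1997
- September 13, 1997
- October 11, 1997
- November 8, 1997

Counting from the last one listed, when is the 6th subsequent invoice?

These are Saturdays at 28- or 35-day spacing (28, 35, 28, 28).
The pattern: 2nd Saturday of the month.
December 1997 — 2nd Saturday is December 13, 1997.
2nd Saturday of January 1998: January 10, 1998.
February 1998 — 2nd Saturday is February 14, 1998.
March 1998 — 2nd Saturday is March 14, 1998.
April 1998 — 2nd Saturday is April 11, 1998.
May 1998 — 2nd Saturday is May 9, 1998.

May 9, 1998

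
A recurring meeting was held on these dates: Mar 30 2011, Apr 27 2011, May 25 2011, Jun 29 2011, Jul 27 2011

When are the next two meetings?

Every date is a Wednesday; gaps 28, 28, 35, 28 days.
Each is the last Wednesday of its month (at least one falls on the 29th or later, ruling out '4th Wednesday').
August 2011 ends with Wednesday Aug 31 2011.
Last Wednesday of September 2011: Sep 28 2011.

Aug 31 2011, Sep 28 2011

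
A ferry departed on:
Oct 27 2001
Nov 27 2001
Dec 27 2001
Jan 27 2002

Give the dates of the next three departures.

The day-of-month is always 27 (31, 30, 31 days between events).
So this recurs on the 27th of each month.
Next: February 2002 → Feb 27 2002.
Next: March 2002 → Mar 27 2002.
Next: April 2002 → Apr 27 2002.

Feb 27 2002, Mar 27 2002, Apr 27 2002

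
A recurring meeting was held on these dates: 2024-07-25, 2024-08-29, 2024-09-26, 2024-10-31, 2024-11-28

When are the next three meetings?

2024-12-26, 2025-01-30, 2025-02-27

Every date is a Thursday; gaps 35, 28, 35, 28 days.
Each is the last Thursday of its month (at least one falls on the 29th or later, ruling out '4th Thursday').
December 2024 ends with Thursday 2024-12-26.
Last Thursday of January 2025: 2025-01-30.
February 2025 ends with Thursday 2025-02-27.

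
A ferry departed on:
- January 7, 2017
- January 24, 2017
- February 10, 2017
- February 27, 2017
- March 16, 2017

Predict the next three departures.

April 2, 2017; April 19, 2017; May 6, 2017

Gaps between consecutive events: 17, 17, 17, 17 days — a constant 17-day interval.
March 16, 2017 + 17 days = April 2, 2017.
April 2, 2017 + 17 days = April 19, 2017.
April 19, 2017 + 17 days = May 6, 2017.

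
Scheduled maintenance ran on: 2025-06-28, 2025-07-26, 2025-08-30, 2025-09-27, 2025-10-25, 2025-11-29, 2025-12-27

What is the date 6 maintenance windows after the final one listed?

These are Saturdays with 28, 35, 28, 28, 35, 28-day gaps.
Each is the final Saturday of its month — 2025-08-30 is past the 28th, so '4th Saturday' doesn't fit.
Last Saturday of January 2026: 2026-01-31.
February 2026 ends with Saturday 2026-02-28.
Last Saturday of March 2026: 2026-03-28.
April 2026 ends with Saturday 2026-04-25.
May 2026 ends with Saturday 2026-05-30.
Last Saturday of June 2026: 2026-06-27.

2026-06-27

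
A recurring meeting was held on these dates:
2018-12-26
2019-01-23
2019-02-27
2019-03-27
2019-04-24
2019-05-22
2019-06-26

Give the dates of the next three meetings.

2019-07-24, 2019-08-28, 2019-09-25

These are Wednesdays at 28- or 35-day spacing (28, 35, 28, 28, 28, 35).
The pattern: 4th Wednesday of the month.
July 2019 — 4th Wednesday is 2019-07-24.
August 2019 — 4th Wednesday is 2019-08-28.
September 2019 — 4th Wednesday is 2019-09-25.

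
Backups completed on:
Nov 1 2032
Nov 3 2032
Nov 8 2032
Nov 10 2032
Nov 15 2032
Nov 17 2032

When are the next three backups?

Nov 22 2032, Nov 24 2032, Nov 29 2032

Gaps: 2, 5, 2, 5, 2 days — not constant, but cyclic with period 2.
The events fall on every Monday and Wednesday.
Next Monday: Nov 22 2032.
The following Wednesday is Nov 24 2032.
Next Monday: Nov 29 2032.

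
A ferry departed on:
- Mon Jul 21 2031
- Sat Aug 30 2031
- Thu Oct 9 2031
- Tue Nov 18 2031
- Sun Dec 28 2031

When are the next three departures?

The spacing is 40, 40, 40, 40 days — always 40 days.
Sun Dec 28 2031 + 40 days = Fri Feb 6 2032.
Fri Feb 6 2032 + 40 days = Wed Mar 17 2032.
Wed Mar 17 2032 + 40 days = Mon Apr 26 2032.

Fri Feb 6 2032, Wed Mar 17 2032, Mon Apr 26 2032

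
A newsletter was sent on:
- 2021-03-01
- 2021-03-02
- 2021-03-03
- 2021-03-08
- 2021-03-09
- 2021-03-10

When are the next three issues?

2021-03-15, 2021-03-16, 2021-03-17

The gap pattern 1, 1, 5, 1, 1 repeats every 3 events.
These are the Mondays, Tuesdays and Wednesdays of each week.
The following Monday is 2021-03-15.
The following Tuesday is 2021-03-16.
The following Wednesday is 2021-03-17.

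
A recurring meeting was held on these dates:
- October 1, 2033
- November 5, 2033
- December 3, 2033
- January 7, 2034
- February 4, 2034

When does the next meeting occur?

March 4, 2034

These are Saturdays at 28- or 35-day spacing (35, 28, 35, 28).
The pattern: 1st Saturday of the month.
1st Saturday of March 2034: March 4, 2034.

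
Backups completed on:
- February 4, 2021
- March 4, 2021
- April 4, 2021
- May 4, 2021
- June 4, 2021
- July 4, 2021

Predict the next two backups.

Gaps: 28, 31, 30, 31, 30 days — not constant. Every event is on the 4th of the month.
Pattern: the 4th of each month.
August 2021: August 4, 2021.
Next: September 2021 → September 4, 2021.

August 4, 2021; September 4, 2021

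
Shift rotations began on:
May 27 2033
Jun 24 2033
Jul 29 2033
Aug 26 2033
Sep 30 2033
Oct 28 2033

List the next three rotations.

Nov 25 2033, Dec 30 2033, Jan 27 2034

All Fridays; the gaps (28, 35, 28, 35, 28) vary with month length.
This is the last Friday of each month.
Last Friday of November 2033: Nov 25 2033.
Last Friday of December 2033: Dec 30 2033.
January 2034 ends with Friday Jan 27 2034.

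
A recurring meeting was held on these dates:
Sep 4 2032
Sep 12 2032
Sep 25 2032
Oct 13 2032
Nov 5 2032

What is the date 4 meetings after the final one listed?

Intervals are 8, 13, 18, 23 days — an arithmetic progression with common difference 5.
Next gap: 28 days. Nov 5 2032 + 28 days = Dec 3 2032.
Next gap: 33 days. Dec 3 2032 + 33 days = Jan 5 2033.
Next gap: 38 days. Jan 5 2033 + 38 days = Feb 12 2033.
Next gap: 43 days. Feb 12 2033 + 43 days = Mar 27 2033.

Mar 27 2033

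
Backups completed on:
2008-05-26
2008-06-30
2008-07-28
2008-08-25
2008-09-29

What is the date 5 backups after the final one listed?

Every date is a Monday; gaps 35, 28, 28, 35 days.
Each is the last Monday of its month (at least one falls on the 29th or later, ruling out '4th Monday').
October 2008 ends with Monday 2008-10-27.
November 2008 ends with Monday 2008-11-24.
December 2008 ends with Monday 2008-12-29.
Last Monday of January 2009: 2009-01-26.
February 2009 ends with Monday 2009-02-23.

2009-02-23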